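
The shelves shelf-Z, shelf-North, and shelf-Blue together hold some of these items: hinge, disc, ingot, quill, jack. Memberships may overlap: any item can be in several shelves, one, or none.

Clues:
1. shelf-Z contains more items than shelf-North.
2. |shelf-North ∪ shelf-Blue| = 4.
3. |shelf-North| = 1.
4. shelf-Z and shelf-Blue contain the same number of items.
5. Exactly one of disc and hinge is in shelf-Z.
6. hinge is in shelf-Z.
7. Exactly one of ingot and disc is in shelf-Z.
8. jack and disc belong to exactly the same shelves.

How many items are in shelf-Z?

3

From (6): hinge ∈ shelf-Z.
(5) (exactly one): disc ∉ shelf-Z.
(7) (exactly one): ingot ∈ shelf-Z.
(8): jack matches disc: jack ∉ shelf-Z.
Suppose disc ∈ shelf-North: no assignment then satisfies all the clues, so disc ∉ shelf-North.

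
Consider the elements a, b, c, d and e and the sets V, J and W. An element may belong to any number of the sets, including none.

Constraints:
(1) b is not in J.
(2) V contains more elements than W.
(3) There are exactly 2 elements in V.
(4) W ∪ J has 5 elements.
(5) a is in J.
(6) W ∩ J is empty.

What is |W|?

1

From (1): b ∉ J.
From (5): a ∈ J.
(6) (disjoint): a ∉ W.
Suppose b ∉ W: no assignment then satisfies all the clues, so b ∈ W.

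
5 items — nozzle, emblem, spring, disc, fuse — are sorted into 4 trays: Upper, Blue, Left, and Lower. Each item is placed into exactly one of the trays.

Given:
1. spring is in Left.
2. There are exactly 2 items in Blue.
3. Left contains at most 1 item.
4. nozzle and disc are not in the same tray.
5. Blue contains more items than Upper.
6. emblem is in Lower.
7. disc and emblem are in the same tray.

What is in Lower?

From (1): spring ∈ Left.
From (6): emblem ∈ Lower.
(3): Left already has 1, so the rest are out.
(7): disc matches emblem: disc ∉ Upper.
(7): disc matches emblem: disc ∉ Blue.
(7): disc matches emblem: disc ∈ Lower.
(2): only 2 candidates remain for Blue, so all are in.

Lower = {disc, emblem}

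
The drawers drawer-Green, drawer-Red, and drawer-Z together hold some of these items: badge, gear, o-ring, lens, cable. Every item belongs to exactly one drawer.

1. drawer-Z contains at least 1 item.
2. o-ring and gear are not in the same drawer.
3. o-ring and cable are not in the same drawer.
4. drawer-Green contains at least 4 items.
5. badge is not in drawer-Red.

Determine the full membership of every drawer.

drawer-Green = {badge, cable, gear, lens}; drawer-Red = {}; drawer-Z = {o-ring}

From (5): badge ∉ drawer-Red.
Suppose badge ∉ drawer-Green: no assignment then satisfies all the clues, so badge ∈ drawer-Green.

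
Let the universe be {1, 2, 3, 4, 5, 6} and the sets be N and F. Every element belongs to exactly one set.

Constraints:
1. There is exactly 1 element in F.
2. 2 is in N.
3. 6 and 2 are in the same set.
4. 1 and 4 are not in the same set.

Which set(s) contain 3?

3: N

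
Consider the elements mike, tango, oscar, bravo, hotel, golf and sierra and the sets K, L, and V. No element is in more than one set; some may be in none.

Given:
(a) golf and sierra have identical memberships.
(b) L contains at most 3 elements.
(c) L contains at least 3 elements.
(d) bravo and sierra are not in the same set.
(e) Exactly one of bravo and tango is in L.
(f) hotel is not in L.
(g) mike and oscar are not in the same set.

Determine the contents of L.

L = {golf, sierra, tango}

From (f): hotel ∉ L.
Suppose mike ∈ L: no assignment then satisfies all the clues, so mike ∉ L.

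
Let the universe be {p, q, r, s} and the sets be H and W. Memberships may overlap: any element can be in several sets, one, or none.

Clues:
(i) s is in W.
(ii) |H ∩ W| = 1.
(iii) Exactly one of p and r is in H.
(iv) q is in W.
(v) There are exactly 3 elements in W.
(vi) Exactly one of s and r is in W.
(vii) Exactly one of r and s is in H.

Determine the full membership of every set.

H = {q, r}; W = {p, q, s}

From (i): s ∈ W.
From (iv): q ∈ W.
(vi) (exactly one): r ∉ W.
(v): only 3 candidates remain for W, so all are in.
Suppose p ∈ H: no assignment then satisfies all the clues, so p ∉ H.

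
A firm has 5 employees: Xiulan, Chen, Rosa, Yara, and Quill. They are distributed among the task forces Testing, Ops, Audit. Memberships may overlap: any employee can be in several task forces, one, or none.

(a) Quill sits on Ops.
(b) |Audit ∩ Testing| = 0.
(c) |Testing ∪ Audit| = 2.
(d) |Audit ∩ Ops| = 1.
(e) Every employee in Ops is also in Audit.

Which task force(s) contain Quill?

From (a): Quill ∈ Ops.
(e) with Quill ∈ Ops: Quill ∈ Audit.
Suppose Quill ∈ Testing: no assignment then satisfies all the clues, so Quill ∉ Testing.

Quill: Audit, Ops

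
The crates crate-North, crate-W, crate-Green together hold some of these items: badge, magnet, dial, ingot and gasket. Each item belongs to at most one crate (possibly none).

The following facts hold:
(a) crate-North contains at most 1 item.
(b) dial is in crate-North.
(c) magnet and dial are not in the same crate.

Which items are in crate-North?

From (b): dial ∈ crate-North.
(a): crate-North already has 1, so the rest are out.

crate-North = {dial}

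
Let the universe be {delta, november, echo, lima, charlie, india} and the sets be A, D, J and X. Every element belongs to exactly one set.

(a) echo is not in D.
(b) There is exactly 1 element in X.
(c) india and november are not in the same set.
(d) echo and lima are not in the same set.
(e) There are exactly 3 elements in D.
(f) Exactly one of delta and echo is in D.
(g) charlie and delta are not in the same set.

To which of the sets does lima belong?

lima: D

From (a): echo ∉ D.
(f) (exactly one): delta ∈ D.
(g): charlie ∉ D.
Suppose lima ∈ A: no assignment then satisfies all the clues, so lima ∉ A.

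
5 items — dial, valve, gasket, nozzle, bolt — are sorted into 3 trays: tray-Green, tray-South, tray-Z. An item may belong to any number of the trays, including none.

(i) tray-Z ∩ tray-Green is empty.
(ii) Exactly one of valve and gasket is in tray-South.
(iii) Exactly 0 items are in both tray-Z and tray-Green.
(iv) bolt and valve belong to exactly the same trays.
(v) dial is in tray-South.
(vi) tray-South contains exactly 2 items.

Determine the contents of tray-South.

tray-South = {dial, gasket}

From (v): dial ∈ tray-South.
Suppose valve ∈ tray-South: no assignment then satisfies all the clues, so valve ∉ tray-South.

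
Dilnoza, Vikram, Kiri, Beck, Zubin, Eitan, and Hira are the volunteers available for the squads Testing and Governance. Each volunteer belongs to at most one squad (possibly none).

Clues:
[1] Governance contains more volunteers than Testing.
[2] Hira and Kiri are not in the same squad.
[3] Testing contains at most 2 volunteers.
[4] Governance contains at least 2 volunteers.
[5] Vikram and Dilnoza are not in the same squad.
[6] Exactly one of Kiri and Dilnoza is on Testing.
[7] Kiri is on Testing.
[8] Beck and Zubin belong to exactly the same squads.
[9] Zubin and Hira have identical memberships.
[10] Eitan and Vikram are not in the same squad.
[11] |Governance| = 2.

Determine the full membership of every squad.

Testing = {Kiri}; Governance = {Dilnoza, Eitan}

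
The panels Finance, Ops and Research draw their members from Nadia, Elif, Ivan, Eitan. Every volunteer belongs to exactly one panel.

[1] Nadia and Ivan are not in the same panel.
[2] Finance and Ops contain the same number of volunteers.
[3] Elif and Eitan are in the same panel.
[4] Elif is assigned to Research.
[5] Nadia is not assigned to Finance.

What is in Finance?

From (4): Elif ∈ Research.
From (5): Nadia ∉ Finance.
(3): Eitan matches Elif: Eitan ∉ Finance.
(3): Eitan matches Elif: Eitan ∉ Ops.
(3): Eitan matches Elif: Eitan ∈ Research.
Suppose Ivan ∉ Finance: no assignment then satisfies all the clues, so Ivan ∈ Finance.

Finance = {Ivan}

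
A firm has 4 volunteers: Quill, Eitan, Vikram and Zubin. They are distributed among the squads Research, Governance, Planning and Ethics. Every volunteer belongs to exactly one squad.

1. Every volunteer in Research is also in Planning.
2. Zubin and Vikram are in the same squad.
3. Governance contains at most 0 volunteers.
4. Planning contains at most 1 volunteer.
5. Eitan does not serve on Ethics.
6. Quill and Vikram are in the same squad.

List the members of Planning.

Planning = {Eitan}

From (5): Eitan ∉ Ethics.
(3): Governance already has 0, so the rest are out.
Suppose Quill ∈ Planning: no assignment then satisfies all the clues, so Quill ∉ Planning.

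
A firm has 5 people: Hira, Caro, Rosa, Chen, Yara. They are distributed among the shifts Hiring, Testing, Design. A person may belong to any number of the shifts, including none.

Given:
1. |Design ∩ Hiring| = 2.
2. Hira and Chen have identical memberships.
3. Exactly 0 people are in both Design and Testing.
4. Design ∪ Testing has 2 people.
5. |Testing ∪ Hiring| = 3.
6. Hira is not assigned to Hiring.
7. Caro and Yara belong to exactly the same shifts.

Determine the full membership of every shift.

Hiring = {Caro, Rosa, Yara}; Testing = {}; Design = {Caro, Yara}

From (6): Hira ∉ Hiring.
(2): Chen matches Hira: Chen ∉ Hiring.
Suppose Hira ∈ Testing: no assignment then satisfies all the clues, so Hira ∉ Testing.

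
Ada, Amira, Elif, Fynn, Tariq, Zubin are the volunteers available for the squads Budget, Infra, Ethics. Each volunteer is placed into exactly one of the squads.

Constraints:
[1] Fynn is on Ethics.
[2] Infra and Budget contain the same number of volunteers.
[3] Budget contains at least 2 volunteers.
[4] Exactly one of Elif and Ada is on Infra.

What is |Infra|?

2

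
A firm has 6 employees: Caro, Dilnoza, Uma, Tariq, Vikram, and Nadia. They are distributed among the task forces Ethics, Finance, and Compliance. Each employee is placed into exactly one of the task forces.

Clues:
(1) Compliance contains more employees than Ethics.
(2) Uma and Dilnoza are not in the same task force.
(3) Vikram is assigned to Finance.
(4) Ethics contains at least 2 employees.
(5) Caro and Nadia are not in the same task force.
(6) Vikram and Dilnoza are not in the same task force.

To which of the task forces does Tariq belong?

Tariq: Compliance

From (3): Vikram ∈ Finance.
(6): Dilnoza ∉ Finance.
Suppose Tariq ∈ Ethics: no assignment then satisfies all the clues, so Tariq ∉ Ethics.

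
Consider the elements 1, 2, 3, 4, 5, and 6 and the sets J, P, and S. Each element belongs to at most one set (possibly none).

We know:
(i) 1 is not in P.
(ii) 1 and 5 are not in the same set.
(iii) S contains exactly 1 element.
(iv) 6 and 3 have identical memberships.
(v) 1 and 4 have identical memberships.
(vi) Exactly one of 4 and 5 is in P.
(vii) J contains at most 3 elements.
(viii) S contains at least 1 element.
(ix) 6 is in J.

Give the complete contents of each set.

From (i): 1 ∉ P.
From (ix): 6 ∈ J.
(iv): 3 matches 6: 3 ∈ J.
(v): 4 matches 1: 4 ∉ P.
(vi) (exactly one): 5 ∈ P.
Suppose 1 ∈ J: no assignment then satisfies all the clues, so 1 ∉ J.

J = {3, 6}; P = {5}; S = {2}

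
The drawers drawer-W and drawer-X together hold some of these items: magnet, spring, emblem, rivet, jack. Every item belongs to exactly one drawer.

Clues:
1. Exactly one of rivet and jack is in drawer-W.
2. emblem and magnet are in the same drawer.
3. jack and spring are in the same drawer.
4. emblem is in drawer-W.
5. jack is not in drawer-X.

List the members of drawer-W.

drawer-W = {emblem, jack, magnet, spring}

From (4): emblem ∈ drawer-W.
From (5): jack ∉ drawer-X.
(2): magnet matches emblem: magnet ∈ drawer-W.
(3): spring matches jack: spring ∉ drawer-X.
Only one drawer left: spring ∈ drawer-W.
Only one drawer left: jack ∈ drawer-W.
(1) (exactly one): rivet ∉ drawer-W.
Only one drawer left: rivet ∈ drawer-X.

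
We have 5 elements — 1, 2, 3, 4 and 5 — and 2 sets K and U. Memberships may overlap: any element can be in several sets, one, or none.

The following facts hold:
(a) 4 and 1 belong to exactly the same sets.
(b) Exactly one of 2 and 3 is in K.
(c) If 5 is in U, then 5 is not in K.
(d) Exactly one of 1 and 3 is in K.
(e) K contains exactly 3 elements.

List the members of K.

K = {1, 2, 4}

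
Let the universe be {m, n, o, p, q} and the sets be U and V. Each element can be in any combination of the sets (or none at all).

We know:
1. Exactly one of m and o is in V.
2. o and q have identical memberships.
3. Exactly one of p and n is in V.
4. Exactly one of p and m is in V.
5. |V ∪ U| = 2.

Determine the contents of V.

V = {m, n}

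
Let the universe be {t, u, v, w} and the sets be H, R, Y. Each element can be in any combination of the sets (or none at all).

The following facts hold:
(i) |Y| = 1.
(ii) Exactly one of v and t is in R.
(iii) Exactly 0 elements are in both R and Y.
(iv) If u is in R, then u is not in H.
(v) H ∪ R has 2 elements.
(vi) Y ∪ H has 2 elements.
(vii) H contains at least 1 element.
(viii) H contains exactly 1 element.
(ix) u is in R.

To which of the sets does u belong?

u: R

From (ix): u ∈ R.
(iv): u ∉ H.
Suppose u ∈ Y: no assignment then satisfies all the clues, so u ∉ Y.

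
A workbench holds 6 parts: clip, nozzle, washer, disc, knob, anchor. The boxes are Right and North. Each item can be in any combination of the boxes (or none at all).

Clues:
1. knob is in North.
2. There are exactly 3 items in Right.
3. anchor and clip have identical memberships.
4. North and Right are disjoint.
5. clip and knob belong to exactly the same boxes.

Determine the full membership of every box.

Right = {disc, nozzle, washer}; North = {anchor, clip, knob}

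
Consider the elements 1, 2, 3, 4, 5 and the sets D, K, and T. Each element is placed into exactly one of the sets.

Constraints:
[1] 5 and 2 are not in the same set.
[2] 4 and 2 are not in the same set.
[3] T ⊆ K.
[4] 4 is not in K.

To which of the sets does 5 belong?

From (4): 4 ∉ K.
(3) contrapositive: 4 ∉ T.
Only one set left: 4 ∈ D.
(2): 2 ∉ D.
Suppose 5 ∉ D: no assignment then satisfies all the clues, so 5 ∈ D.

5: D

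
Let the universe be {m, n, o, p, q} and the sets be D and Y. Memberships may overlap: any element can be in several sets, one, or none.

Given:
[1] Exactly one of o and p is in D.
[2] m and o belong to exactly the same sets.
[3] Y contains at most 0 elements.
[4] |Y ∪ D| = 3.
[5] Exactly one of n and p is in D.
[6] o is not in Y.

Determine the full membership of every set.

D = {m, n, o}; Y = {}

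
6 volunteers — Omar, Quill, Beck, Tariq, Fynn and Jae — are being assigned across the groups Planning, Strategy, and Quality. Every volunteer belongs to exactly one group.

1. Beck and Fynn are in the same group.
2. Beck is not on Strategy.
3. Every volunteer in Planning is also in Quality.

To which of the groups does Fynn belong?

From (2): Beck ∉ Strategy.
(1): Fynn matches Beck: Fynn ∉ Strategy.
Suppose Fynn ∈ Planning: no assignment then satisfies all the clues, so Fynn ∉ Planning.

Fynn: Quality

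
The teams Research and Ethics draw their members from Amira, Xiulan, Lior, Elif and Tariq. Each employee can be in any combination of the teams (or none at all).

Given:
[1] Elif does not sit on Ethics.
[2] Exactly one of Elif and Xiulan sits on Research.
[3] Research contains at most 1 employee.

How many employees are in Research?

1

From (1): Elif ∉ Ethics.
Suppose Amira ∈ Research: no assignment then satisfies all the clues, so Amira ∉ Research.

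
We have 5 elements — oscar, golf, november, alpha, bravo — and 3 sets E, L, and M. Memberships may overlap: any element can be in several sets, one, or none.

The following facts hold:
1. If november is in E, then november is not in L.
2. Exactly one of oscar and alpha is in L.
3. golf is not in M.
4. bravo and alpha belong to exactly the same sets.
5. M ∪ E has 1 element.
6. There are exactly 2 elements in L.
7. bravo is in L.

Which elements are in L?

L = {alpha, bravo}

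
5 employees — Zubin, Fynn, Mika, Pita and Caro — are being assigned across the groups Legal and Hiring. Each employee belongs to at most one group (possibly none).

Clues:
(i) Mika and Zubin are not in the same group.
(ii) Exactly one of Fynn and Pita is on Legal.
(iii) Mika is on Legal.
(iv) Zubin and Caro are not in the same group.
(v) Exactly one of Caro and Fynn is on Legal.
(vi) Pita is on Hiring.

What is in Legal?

From (iii): Mika ∈ Legal.
From (vi): Pita ∈ Hiring.
(i): Zubin ∉ Legal.
(ii) (exactly one): Fynn ∈ Legal.
(v) (exactly one): Caro ∉ Legal.

Legal = {Fynn, Mika}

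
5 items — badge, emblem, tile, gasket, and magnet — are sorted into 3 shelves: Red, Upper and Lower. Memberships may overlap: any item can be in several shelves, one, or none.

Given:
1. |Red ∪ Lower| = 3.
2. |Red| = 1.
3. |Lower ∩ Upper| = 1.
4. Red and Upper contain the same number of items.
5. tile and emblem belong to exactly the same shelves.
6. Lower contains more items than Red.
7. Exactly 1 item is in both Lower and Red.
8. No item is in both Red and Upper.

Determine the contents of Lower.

Lower = {badge, gasket, magnet}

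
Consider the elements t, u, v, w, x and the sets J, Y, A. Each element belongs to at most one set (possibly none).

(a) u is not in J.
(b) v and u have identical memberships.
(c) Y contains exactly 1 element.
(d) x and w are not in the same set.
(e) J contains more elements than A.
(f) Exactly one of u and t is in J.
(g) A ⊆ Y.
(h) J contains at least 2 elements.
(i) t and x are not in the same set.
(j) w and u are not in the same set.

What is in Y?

Y = {x}

From (a): u ∉ J.
(b): v matches u: v ∉ J.
(f) (exactly one): t ∈ J.
(i): x ∉ J.
(h): only 2 candidates remain for J, so all are in.
Suppose u ∈ Y: no assignment then satisfies all the clues, so u ∉ Y.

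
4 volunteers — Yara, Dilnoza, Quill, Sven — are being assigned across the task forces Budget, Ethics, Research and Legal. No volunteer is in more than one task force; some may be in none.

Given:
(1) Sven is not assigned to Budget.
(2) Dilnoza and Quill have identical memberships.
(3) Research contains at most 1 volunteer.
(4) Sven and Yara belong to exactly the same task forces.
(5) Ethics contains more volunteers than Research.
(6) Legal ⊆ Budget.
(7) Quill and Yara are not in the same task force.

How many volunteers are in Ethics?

2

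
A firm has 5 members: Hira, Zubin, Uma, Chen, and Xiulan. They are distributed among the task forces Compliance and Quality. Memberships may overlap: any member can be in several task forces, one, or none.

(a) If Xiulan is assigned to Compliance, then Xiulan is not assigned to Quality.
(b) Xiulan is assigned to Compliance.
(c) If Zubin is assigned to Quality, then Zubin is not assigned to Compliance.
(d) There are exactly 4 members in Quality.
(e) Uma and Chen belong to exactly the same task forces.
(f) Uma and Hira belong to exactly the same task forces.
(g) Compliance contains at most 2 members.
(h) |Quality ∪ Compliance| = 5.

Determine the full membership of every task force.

Compliance = {Xiulan}; Quality = {Chen, Hira, Uma, Zubin}

From (b): Xiulan ∈ Compliance.
(a): Xiulan ∉ Quality.
(d): only 4 candidates remain for Quality, so all are in.
(c): Zubin ∉ Compliance.
Suppose Hira ∈ Compliance: no assignment then satisfies all the clues, so Hira ∉ Compliance.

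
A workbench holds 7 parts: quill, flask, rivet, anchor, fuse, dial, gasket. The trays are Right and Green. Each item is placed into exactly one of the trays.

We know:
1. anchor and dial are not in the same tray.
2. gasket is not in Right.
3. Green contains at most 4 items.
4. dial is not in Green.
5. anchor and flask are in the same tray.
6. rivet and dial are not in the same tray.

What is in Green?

From (2): gasket ∉ Right.
From (4): dial ∉ Green.
Only one tray left: dial ∈ Right.
Only one tray left: gasket ∈ Green.
(1): anchor ∉ Right.
(5): flask matches anchor: flask ∉ Right.
(6): rivet ∉ Right.
Only one tray left: flask ∈ Green.
Only one tray left: rivet ∈ Green.
Only one tray left: anchor ∈ Green.
(3): Green already has 4, so the rest are out.
Only one tray left: fuse ∈ Right.

Green = {anchor, flask, gasket, rivet}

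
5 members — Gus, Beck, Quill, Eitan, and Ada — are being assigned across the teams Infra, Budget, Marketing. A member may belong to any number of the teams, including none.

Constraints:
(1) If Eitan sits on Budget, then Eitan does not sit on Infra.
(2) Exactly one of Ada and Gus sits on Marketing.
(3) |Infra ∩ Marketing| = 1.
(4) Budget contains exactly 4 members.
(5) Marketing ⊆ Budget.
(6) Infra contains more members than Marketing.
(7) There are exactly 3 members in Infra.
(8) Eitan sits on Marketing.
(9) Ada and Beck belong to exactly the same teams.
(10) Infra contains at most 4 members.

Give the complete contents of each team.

Infra = {Ada, Beck, Gus}; Budget = {Ada, Beck, Eitan, Gus}; Marketing = {Eitan, Gus}

From (8): Eitan ∈ Marketing.
(5) with Eitan ∈ Marketing: Eitan ∈ Budget.
(1): Eitan ∉ Infra.
Suppose Gus ∉ Infra: no assignment then satisfies all the clues, so Gus ∈ Infra.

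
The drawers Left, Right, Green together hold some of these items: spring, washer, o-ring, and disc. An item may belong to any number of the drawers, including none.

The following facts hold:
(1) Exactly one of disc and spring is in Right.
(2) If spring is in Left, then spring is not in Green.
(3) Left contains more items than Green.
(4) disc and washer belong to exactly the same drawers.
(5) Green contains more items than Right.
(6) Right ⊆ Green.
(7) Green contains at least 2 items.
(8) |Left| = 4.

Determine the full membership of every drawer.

Left = {disc, o-ring, spring, washer}; Right = {disc, washer}; Green = {disc, o-ring, washer}

(8): only 4 candidates remain for Left, so all are in.
(2): spring ∉ Green.
(6) contrapositive: spring ∉ Right.
(1) (exactly one): disc ∈ Right.
(4): washer matches disc: washer ∈ Right.
(6) with washer ∈ Right: washer ∈ Green.
(6) with disc ∈ Right: disc ∈ Green.
Suppose o-ring ∈ Right: no assignment then satisfies all the clues, so o-ring ∉ Right.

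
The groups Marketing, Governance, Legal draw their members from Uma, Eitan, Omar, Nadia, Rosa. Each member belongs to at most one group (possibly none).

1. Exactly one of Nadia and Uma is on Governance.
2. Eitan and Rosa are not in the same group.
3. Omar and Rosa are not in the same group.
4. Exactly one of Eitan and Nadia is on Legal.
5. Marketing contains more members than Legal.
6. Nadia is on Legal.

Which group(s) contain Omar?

From (6): Nadia ∈ Legal.
(1) (exactly one): Uma ∈ Governance.
(4) (exactly one): Eitan ∉ Legal.
Suppose Omar ∉ Marketing: no assignment then satisfies all the clues, so Omar ∈ Marketing.

Omar: Marketing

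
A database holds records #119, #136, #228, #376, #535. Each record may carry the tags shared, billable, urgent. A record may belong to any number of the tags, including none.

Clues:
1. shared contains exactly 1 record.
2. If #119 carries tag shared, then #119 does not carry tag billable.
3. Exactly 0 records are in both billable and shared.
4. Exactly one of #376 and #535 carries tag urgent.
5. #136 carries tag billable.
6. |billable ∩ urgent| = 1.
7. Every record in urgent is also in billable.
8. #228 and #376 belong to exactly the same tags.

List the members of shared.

shared = {#119}

From (5): #136 ∈ billable.
Suppose #119 ∉ shared: no assignment then satisfies all the clues, so #119 ∈ shared.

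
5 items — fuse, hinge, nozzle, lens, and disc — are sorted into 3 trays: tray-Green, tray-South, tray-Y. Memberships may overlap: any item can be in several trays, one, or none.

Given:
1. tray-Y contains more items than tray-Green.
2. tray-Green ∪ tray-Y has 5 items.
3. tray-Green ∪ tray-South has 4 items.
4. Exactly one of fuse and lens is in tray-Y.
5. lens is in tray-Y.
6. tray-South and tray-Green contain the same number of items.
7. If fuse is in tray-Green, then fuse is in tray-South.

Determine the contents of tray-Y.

tray-Y = {disc, hinge, lens, nozzle}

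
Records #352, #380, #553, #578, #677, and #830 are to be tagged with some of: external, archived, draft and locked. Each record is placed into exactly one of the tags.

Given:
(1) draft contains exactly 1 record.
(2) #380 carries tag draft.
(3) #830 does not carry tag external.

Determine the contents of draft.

draft = {#380}

From (2): #380 ∈ draft.
From (3): #830 ∉ external.
(1): draft already has 1, so the rest are out.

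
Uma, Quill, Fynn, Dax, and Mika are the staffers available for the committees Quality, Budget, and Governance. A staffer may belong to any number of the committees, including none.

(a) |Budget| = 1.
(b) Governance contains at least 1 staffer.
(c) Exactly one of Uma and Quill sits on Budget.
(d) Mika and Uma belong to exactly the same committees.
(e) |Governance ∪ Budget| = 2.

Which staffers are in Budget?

Budget = {Quill}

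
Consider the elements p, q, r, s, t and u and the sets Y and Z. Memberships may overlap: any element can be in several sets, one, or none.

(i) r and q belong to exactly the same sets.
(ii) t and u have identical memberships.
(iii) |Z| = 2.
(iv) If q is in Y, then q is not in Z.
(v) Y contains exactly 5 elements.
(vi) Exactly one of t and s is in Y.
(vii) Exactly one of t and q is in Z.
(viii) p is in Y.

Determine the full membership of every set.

Y = {p, q, r, t, u}; Z = {t, u}

From (viii): p ∈ Y.
Suppose p ∈ Z: no assignment then satisfies all the clues, so p ∉ Z.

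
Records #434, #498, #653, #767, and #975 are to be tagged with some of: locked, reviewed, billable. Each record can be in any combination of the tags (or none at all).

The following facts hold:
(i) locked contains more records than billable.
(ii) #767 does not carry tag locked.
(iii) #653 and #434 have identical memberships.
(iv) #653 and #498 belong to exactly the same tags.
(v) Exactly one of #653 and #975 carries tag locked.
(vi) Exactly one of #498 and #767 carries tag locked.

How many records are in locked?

3

From (ii): #767 ∉ locked.
(vi) (exactly one): #498 ∈ locked.
(iv): #653 matches #498: #653 ∈ locked.
(v) (exactly one): #975 ∉ locked.
(iii): #434 matches #653: #434 ∈ locked.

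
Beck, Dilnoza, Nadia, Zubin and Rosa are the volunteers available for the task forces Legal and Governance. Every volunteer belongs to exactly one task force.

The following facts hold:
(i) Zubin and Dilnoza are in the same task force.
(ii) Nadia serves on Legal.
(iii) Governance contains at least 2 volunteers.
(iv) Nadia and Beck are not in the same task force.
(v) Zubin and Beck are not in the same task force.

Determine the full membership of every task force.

Legal = {Dilnoza, Nadia, Zubin}; Governance = {Beck, Rosa}

From (ii): Nadia ∈ Legal.
(iv): Beck ∉ Legal.
Only one task force left: Beck ∈ Governance.
(v): Zubin ∉ Governance.
Only one task force left: Zubin ∈ Legal.
(i): Dilnoza matches Zubin: Dilnoza ∈ Legal.
(iii): only 2 candidates remain for Governance, so all are in.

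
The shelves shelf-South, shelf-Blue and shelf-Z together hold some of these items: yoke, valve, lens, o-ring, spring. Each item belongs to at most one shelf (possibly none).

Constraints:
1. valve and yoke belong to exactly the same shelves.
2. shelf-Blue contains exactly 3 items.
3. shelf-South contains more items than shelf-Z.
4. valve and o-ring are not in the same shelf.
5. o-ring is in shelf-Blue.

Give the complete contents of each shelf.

shelf-South = {valve, yoke}; shelf-Blue = {lens, o-ring, spring}; shelf-Z = {}

From (5): o-ring ∈ shelf-Blue.
(4): valve ∉ shelf-Blue.
(1): yoke matches valve: yoke ∉ shelf-Blue.
(2): only 3 candidates remain for shelf-Blue, so all are in.
Suppose yoke ∉ shelf-South: no assignment then satisfies all the clues, so yoke ∈ shelf-South.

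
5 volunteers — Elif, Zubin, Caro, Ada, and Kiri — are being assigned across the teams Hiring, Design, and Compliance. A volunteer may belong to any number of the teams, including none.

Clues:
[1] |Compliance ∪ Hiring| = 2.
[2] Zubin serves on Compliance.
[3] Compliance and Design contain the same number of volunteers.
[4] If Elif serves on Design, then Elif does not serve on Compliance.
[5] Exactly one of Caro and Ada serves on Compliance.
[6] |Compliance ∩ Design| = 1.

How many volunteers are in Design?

From (2): Zubin ∈ Compliance.
Suppose Elif ∈ Hiring: no assignment then satisfies all the clues, so Elif ∉ Hiring.

2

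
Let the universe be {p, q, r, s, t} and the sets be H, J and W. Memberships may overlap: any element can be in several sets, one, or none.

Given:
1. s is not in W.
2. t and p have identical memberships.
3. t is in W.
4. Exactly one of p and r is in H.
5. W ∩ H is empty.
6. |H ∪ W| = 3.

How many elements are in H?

1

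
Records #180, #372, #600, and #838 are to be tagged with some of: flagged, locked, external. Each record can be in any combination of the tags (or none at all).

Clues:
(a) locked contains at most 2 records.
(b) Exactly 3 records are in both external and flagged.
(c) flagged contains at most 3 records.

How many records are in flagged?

3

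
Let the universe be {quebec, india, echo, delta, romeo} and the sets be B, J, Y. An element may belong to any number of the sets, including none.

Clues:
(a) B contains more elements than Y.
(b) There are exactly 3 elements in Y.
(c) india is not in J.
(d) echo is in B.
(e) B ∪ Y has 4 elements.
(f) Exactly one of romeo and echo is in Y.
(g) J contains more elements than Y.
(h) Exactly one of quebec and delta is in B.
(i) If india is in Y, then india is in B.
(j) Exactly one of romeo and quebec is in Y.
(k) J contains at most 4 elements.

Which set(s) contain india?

india: B, Y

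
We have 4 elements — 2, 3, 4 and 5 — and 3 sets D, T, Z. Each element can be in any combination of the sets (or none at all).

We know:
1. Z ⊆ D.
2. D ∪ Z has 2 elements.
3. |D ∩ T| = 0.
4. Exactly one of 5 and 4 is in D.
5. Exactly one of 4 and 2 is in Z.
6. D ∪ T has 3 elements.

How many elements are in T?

1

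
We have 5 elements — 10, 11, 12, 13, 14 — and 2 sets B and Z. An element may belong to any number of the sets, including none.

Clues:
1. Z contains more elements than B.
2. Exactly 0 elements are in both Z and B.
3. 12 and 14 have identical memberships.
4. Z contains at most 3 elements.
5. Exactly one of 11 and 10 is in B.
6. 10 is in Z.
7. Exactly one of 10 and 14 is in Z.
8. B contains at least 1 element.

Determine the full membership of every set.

B = {11}; Z = {10, 13}

From (6): 10 ∈ Z.
(7) (exactly one): 14 ∉ Z.
(3): 12 matches 14: 12 ∉ Z.
Suppose 10 ∈ B: no assignment then satisfies all the clues, so 10 ∉ B.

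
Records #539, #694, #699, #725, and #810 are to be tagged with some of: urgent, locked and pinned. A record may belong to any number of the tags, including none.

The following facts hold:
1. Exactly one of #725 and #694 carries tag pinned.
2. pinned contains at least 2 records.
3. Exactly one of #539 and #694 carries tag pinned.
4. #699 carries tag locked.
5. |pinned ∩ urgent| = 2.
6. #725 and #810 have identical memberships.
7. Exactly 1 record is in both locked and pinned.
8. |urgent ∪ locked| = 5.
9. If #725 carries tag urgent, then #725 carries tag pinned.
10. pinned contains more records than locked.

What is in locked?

From (4): #699 ∈ locked.
Suppose #539 ∉ locked: no assignment then satisfies all the clues, so #539 ∈ locked.

locked = {#539, #699}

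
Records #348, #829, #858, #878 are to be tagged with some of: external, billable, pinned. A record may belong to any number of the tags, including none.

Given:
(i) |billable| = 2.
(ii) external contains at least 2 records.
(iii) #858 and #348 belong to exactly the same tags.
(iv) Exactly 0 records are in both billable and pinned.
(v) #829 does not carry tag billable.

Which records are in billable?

billable = {#348, #858}

From (v): #829 ∉ billable.
Suppose #348 ∉ billable: no assignment then satisfies all the clues, so #348 ∈ billable.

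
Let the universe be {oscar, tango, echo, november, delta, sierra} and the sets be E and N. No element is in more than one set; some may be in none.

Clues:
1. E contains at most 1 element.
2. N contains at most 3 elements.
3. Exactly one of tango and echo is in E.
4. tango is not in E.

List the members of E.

E = {echo}

From (4): tango ∉ E.
(3) (exactly one): echo ∈ E.
(1): E already has 1, so the rest are out.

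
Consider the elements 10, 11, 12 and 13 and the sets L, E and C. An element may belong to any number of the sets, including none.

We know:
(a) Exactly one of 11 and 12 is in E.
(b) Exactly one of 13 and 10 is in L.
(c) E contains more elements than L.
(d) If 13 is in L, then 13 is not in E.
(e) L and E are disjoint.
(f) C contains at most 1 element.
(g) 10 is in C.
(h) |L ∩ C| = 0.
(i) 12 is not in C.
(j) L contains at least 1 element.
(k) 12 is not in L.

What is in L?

L = {13}

From (g): 10 ∈ C.
From (i): 12 ∉ C.
From (k): 12 ∉ L.
(f): C already has 1, so the rest are out.
Suppose 10 ∈ L: no assignment then satisfies all the clues, so 10 ∉ L.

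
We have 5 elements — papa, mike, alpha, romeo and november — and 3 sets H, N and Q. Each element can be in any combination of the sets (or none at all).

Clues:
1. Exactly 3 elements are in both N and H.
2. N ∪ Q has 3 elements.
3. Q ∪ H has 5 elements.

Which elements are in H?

H = {alpha, mike, november, papa, romeo}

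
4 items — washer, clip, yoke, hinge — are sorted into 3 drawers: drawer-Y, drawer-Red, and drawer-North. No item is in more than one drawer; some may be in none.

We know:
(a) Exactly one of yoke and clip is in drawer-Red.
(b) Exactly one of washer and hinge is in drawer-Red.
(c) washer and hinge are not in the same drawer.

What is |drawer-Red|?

2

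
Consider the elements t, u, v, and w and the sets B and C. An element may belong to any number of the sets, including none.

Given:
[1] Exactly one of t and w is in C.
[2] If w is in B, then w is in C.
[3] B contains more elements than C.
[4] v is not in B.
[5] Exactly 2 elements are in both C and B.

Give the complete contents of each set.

B = {t, u, w}; C = {u, w}

From (4): v ∉ B.
Suppose t ∉ B: no assignment then satisfies all the clues, so t ∈ B.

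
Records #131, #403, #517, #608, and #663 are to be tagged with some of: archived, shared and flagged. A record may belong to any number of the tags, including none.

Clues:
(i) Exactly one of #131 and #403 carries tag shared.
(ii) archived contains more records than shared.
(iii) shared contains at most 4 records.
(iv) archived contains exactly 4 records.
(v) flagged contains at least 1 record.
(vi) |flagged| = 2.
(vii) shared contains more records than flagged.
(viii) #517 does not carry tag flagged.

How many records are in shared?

3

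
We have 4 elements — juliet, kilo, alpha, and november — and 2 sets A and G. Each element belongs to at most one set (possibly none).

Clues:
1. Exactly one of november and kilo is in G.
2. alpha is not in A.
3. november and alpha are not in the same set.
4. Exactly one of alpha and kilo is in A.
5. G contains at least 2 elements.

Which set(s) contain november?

november: G

From (2): alpha ∉ A.
(4) (exactly one): kilo ∈ A.
(1) (exactly one): november ∈ G.
(3): alpha ∉ G.
(5): only 2 candidates remain for G, so all are in.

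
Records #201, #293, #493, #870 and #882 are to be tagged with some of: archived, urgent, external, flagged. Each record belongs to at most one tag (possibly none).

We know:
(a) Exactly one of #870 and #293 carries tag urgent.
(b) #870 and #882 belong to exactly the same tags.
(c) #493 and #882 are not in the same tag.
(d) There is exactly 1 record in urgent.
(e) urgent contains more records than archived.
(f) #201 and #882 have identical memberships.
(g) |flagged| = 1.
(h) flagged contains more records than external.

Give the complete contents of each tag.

archived = {}; urgent = {#293}; external = {}; flagged = {#493}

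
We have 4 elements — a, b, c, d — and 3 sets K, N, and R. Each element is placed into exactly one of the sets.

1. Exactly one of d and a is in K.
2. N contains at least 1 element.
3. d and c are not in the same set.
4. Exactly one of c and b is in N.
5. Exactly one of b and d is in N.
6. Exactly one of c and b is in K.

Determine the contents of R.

R = {d}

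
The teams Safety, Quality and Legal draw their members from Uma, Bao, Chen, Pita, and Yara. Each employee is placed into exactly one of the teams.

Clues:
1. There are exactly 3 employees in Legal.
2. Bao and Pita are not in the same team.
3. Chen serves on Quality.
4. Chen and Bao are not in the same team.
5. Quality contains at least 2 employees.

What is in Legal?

Legal = {Bao, Uma, Yara}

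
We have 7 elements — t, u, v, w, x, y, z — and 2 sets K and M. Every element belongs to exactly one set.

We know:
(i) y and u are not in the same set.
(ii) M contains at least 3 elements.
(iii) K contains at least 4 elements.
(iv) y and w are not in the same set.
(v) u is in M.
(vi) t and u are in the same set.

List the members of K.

K = {v, x, y, z}

From (v): u ∈ M.
(i): y ∉ M.
(vi): t matches u: t ∉ K.
(vi): t matches u: t ∈ M.
Only one set left: y ∈ K.
(iv): w ∉ K.
Only one set left: w ∈ M.
(iii): only 4 candidates remain for K, so all are in.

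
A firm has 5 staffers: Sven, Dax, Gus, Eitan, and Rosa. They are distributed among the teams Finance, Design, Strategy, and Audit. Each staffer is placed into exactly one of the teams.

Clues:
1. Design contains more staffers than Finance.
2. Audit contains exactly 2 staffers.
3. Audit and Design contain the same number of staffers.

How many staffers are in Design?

2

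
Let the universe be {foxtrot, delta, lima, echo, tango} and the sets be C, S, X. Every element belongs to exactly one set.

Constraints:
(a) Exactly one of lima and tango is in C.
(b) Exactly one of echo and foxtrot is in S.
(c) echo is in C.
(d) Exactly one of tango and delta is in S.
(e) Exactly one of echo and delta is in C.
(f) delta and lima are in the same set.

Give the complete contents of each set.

From (c): echo ∈ C.
(b) (exactly one): foxtrot ∈ S.
(e) (exactly one): delta ∉ C.
(f): lima matches delta: lima ∉ C.
(a) (exactly one): tango ∈ C.
(d) (exactly one): delta ∈ S.
(f): lima matches delta: lima ∈ S.

C = {echo, tango}; S = {delta, foxtrot, lima}; X = {}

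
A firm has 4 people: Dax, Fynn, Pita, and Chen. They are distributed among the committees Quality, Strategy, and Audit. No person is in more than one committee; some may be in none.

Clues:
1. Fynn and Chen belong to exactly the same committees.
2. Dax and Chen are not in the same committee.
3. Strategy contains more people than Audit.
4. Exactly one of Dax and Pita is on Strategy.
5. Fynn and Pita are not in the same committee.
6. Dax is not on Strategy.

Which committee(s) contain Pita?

From (6): Dax ∉ Strategy.
(4) (exactly one): Pita ∈ Strategy.
(5): Fynn ∉ Strategy.
(1): Chen matches Fynn: Chen ∉ Strategy.

Pita: Strategy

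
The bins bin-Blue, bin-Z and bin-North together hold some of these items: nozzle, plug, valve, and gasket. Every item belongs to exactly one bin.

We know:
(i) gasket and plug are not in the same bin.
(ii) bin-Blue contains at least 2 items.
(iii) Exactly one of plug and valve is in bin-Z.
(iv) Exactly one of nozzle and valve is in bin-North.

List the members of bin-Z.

bin-Z = {plug}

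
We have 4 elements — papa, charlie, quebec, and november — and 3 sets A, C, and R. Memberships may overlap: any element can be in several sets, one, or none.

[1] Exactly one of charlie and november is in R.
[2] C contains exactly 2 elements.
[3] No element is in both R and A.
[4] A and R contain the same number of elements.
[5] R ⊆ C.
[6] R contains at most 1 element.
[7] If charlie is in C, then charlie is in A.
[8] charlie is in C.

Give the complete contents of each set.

A = {charlie}; C = {charlie, november}; R = {november}

From (8): charlie ∈ C.
(7): charlie ∈ A.
(3) (disjoint): charlie ∉ R.
(1) (exactly one): november ∈ R.
(3) (disjoint): november ∉ A.
(5) with november ∈ R: november ∈ C.
(6): R already has 1, so the rest are out.
(2): C already has 2, so the rest are out.
Suppose papa ∈ A: no assignment then satisfies all the clues, so papa ∉ A.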